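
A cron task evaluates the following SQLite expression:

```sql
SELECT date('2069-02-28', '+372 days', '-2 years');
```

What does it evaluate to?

2068-03-07

Applying '+372 days' to 2069-02-28: counting 372 days forward gives 2070-03-07.
Adding -2 years to 2070-03-07 gives 2068-03-07.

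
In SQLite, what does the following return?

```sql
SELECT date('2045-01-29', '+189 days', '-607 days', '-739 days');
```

Applying '+189 days' to 2045-01-29: counting 189 days forward gives 2045-08-06.
Applying '-607 days' to 2045-08-06: counting 607 days back gives 2043-12-08.
Applying '-739 days' to 2043-12-08: counting 739 days back gives 2041-11-29.

2041-11-29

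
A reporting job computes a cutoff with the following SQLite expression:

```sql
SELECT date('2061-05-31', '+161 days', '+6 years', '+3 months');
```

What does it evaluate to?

2068-02-08

Applying '+161 days' to 2061-05-31: counting 161 days forward gives 2061-11-08.
Adding +6 years to 2061-11-08 gives 2067-11-08.
Adding +3 months to 2067-11-08 gives 2068-02-08.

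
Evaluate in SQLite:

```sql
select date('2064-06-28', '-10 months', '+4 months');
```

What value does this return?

Adding -10 months to 2064-06-28 gives 2063-08-28.
Adding +4 months to 2063-08-28 gives 2063-12-28.

2063-12-28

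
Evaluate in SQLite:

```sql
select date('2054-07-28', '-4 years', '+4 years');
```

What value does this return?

2054-07-28

Adding -4 years to 2054-07-28 gives 2050-07-28.
Adding +4 years to 2050-07-28 gives 2054-07-28.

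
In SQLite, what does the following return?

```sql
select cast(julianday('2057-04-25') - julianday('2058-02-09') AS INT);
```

-290

5 days remain in April 2057 after the 25th (30 − 25).
Full months from May 2057 through January 2058 contribute their day counts.
Then 9 days into February 2058.
Total: 5 + 31 + 30 + 31 + 31 + 30 + 31 + 30 + 31 + 31 + 9 = 290.
The subtraction is earlier − later, so the result is −290 → -290.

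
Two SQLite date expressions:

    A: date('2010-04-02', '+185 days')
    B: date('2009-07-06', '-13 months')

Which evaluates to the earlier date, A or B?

B

A = 2010-10-04.
B = 2008-06-06.
B is earlier.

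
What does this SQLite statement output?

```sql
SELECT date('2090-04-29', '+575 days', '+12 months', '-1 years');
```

Applying '+575 days' to 2090-04-29: counting 575 days forward gives 2091-11-25.
Adding +12 months to 2091-11-25 gives 2092-11-25.
Adding -1 year to 2092-11-25 gives 2091-11-25.

2091-11-25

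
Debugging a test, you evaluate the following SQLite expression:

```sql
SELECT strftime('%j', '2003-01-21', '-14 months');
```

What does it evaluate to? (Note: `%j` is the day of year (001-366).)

First apply '-14 months': 2003-01-21 → 2001-11-21.
Day-of-year for 2001-11-21: days since 2001-01-01 inclusive = 325, zero-padded to 325.

325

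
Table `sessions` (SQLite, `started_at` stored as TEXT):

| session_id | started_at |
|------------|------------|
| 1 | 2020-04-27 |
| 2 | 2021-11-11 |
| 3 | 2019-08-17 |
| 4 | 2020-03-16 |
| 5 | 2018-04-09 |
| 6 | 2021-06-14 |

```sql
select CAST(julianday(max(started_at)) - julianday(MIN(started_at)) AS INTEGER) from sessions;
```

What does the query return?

1312

MIN = 2018-04-09, MAX = 2021-11-11.
21 days remain in April 2018 after the 9th (30 − 9).
Full months from May 2018 through October 2021 contribute their day counts.
Then 11 days into November 2021.
Total: 21 + 31 + 30 + 31 + 31 + 30 + 31 + 30 + 31 + 31 + 28 + 31 + 30 + 31 + 30 + 31 + 31 + 30 + 31 + 30 + 31 + 31 + 29 + 31 + 30 + 31 + 30 + 31 + 31 + 30 + 31 + 30 + 31 + 31 + 28 + 31 + 30 + 31 + 30 + 31 + 31 + 30 + 31 + 11 = 1312.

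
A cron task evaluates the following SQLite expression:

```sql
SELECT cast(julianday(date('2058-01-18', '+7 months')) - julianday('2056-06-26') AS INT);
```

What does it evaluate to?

Adding +7 months to 2058-01-18 gives 2058-08-18.
4 days remain in June 2056 after the 26th (30 − 26).
Full months from July 2056 through July 2058 contribute their day counts.
Then 18 days into August 2058.
Total: 4 + 31 + 31 + 30 + 31 + 30 + 31 + 31 + 28 + 31 + 30 + 31 + 30 + 31 + 31 + 30 + 31 + 30 + 31 + 31 + 28 + 31 + 30 + 31 + 30 + 31 + 18 = 783.

783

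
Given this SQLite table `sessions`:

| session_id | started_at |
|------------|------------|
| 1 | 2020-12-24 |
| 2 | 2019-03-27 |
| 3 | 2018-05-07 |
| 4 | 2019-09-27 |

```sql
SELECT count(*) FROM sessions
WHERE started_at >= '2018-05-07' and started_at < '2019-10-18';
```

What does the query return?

Rows in [2018-05-07, 2019-10-18): 2019-03-27, 2018-05-07, 2019-09-27 → 3 rows.

3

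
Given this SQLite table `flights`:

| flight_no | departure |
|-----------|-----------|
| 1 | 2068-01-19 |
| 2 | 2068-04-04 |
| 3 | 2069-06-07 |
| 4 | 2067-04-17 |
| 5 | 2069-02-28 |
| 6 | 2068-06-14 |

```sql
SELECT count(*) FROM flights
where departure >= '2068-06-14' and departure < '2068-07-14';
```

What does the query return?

Rows in [2068-06-14, 2068-07-14): 2068-06-14 → 1 row.

1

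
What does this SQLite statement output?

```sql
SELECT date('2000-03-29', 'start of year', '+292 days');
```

`start of year` rewinds 2000-03-29 to 2000-01-01.
Applying '+292 days' to 2000-01-01: counting 292 days forward gives 2000-10-19.

2000-10-19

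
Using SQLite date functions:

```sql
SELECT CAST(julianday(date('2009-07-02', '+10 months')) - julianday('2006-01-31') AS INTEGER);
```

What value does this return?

Adding +10 months to 2009-07-02 gives 2010-05-02.
0 days remain in January 2006 after the 31st (31 − 31).
Full months from February 2006 through April 2010 contribute their day counts.
Then 2 days into May 2010.
Total: 0 + 28 + 31 + 30 + 31 + 30 + 31 + 31 + 30 + 31 + 30 + 31 + 31 + 28 + 31 + 30 + 31 + 30 + 31 + 31 + 30 + 31 + 30 + 31 + 31 + 29 + 31 + 30 + 31 + 30 + 31 + 31 + 30 + 31 + 30 + 31 + 31 + 28 + 31 + 30 + 31 + 30 + 31 + 31 + 30 + 31 + 30 + 31 + 31 + 28 + 31 + 30 + 2 = 1552.

1552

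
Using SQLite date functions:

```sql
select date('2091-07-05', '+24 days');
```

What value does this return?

Advancing 24 more days within July lands on 2091-07-29.

2091-07-29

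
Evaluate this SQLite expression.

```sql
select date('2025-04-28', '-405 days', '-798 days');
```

Applying '-405 days' to 2025-04-28: counting 405 days back gives 2024-03-19.
Applying '-798 days' to 2024-03-19: counting 798 days back gives 2022-01-11.

2022-01-11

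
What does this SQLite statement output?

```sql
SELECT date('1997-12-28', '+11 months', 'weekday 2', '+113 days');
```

1999-03-24

Adding +11 months to 1997-12-28 gives 1998-11-28.
`weekday 2` advances to the next Tuesday; 1998-11-28 is a Saturday, so it moves forward to 1998-12-01.
Applying '+113 days' to 1998-12-01: counting 113 days forward gives 1999-03-24.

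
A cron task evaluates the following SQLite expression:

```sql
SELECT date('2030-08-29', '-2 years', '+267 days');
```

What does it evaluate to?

2029-05-23

Adding -2 years to 2030-08-29 gives 2028-08-29.
Applying '+267 days' to 2028-08-29: counting 267 days forward gives 2029-05-23.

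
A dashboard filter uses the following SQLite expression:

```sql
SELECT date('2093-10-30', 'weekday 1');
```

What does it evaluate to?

`weekday 1` advances to the next Monday; 2093-10-30 is a Friday, so it moves forward to 2093-11-02.

2093-11-02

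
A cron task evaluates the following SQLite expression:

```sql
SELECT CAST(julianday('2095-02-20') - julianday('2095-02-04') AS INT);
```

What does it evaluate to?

Both dates are in February 2095: 20 − 4 = 16.

16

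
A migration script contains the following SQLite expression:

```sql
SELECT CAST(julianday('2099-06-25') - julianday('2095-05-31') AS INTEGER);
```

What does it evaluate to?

1486

0 days remain in May 2095 after the 31st (31 − 31).
Full months from June 2095 through May 2099 contribute their day counts.
Then 25 days into June 2099.
Total: 0 + 30 + 31 + 31 + 30 + 31 + 30 + 31 + 31 + 29 + 31 + 30 + 31 + 30 + 31 + 31 + 30 + 31 + 30 + 31 + 31 + 28 + 31 + 30 + 31 + 30 + 31 + 31 + 30 + 31 + 30 + 31 + 31 + 28 + 31 + 30 + 31 + 30 + 31 + 31 + 30 + 31 + 30 + 31 + 31 + 28 + 31 + 30 + 31 + 25 = 1486.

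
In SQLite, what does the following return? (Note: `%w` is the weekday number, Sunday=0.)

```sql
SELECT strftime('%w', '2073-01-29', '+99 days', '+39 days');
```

5

First apply '+99 days', '+39 days': 2073-01-29 → 2073-06-16.
2073-06-16 is a Friday; with Sunday=0 that is 5.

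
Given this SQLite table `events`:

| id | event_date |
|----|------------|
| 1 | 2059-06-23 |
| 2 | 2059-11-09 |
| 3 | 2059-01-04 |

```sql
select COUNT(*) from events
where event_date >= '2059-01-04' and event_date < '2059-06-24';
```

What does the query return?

Rows in [2059-01-04, 2059-06-24): 2059-06-23, 2059-01-04 → 2 rows.

2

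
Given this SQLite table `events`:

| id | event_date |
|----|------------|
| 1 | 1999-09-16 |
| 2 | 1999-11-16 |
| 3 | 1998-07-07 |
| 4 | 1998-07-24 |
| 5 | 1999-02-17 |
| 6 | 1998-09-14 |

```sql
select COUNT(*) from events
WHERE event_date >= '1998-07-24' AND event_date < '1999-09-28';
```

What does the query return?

4

Rows in [1998-07-24, 1999-09-28): 1999-09-16, 1998-07-24, 1999-02-17, 1998-09-14 → 4 rows.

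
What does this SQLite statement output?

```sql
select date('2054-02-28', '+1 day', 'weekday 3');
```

2054-03-04

February 2054 has 28 days; 0 remain after the 28th, so 1 days reach 2054-03-01.
`weekday 3` advances to the next Wednesday; 2054-03-01 is a Sunday, so it moves forward to 2054-03-04.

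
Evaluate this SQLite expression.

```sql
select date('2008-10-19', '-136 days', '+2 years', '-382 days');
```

Applying '-136 days' to 2008-10-19: counting 136 days back gives 2008-06-05.
Adding +2 years to 2008-06-05 gives 2010-06-05.
Applying '-382 days' to 2010-06-05: counting 382 days back gives 2009-05-19.

2009-05-19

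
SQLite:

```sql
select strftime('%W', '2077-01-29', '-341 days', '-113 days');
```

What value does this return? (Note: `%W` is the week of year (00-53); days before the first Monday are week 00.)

First apply '-341 days', '-113 days': 2077-01-29 → 2075-11-02.
2075-11-02 is a Saturday. SQLite's %W counts Mondays since the year started; the result is 43.

43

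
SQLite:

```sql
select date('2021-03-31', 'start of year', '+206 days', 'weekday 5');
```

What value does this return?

2021-07-30

`start of year` rewinds 2021-03-31 to 2021-01-01.
Applying '+206 days' to 2021-01-01: counting 206 days forward gives 2021-07-26.
`weekday 5` advances to the next Friday; 2021-07-26 is a Monday, so it moves forward to 2021-07-30.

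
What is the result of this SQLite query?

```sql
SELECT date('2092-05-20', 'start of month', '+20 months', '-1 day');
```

`start of month` rewinds 2092-05-20 to 2092-05-01.
Adding +20 months to 2092-05-01 gives 2094-01-01.
Going back 1 day from 2094-01-01 reaches 2093-12-31 (last day of December, 31 days).

2093-12-31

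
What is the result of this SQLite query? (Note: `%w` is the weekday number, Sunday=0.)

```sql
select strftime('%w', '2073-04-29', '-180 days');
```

1

First apply '-180 days': 2073-04-29 → 2072-10-31.
2072-10-31 is a Monday; with Sunday=0 that is 1.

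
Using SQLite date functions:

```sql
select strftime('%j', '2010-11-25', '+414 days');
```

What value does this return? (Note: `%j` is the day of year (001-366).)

013

First apply '+414 days': 2010-11-25 → 2012-01-13.
Day-of-year for 2012-01-13: days since 2012-01-01 inclusive = 13, zero-padded to 013.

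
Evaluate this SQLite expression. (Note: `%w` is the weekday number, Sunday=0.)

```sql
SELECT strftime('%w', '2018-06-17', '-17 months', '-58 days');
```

First apply '-17 months', '-58 days': 2018-06-17 → 2016-11-20.
2016-11-20 is a Sunday; with Sunday=0 that is 0.

0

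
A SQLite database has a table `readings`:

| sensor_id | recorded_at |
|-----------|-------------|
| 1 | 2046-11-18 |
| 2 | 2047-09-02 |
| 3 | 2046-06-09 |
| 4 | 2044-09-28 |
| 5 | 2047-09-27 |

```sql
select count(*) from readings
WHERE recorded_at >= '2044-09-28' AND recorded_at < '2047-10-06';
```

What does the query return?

5

Rows in [2044-09-28, 2047-10-06): 2046-11-18, 2047-09-02, 2046-06-09, 2044-09-28, 2047-09-27 → 5 rows.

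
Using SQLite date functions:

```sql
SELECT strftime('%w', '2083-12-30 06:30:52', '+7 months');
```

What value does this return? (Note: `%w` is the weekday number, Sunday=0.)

0

First apply '+7 months': 2083-12-30 06:30:52 → 2084-07-30 06:30:52.
2084-07-30 is a Sunday; with Sunday=0 that is 0.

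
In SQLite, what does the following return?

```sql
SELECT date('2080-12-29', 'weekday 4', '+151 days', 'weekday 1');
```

2081-06-02

`weekday 4` advances to the next Thursday; 2080-12-29 is a Sunday, so it moves forward to 2081-01-02.
Applying '+151 days' to 2081-01-02: counting 151 days forward gives 2081-06-02.
`weekday 1` advances to the next Monday; 2081-06-02 is already a Monday, so it stays at 2081-06-02.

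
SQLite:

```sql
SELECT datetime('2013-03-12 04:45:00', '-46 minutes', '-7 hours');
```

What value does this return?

-46 minutes from 2013-03-12 04:45:00 is 2013-03-12 03:59:00.
-7 hours from 2013-03-12 03:59:00 is 2013-03-11 20:59:00 (crosses midnight).

2013-03-11 20:59:00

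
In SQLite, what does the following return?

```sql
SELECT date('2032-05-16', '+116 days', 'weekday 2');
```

2032-09-14

Applying '+116 days' to 2032-05-16: counting 116 days forward gives 2032-09-09.
`weekday 2` advances to the next Tuesday; 2032-09-09 is a Thursday, so it moves forward to 2032-09-14.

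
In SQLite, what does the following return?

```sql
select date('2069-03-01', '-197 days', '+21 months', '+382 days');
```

Applying '-197 days' to 2069-03-01: counting 197 days back gives 2068-08-16.
Adding +21 months to 2068-08-16 gives 2070-05-16.
Applying '+382 days' to 2070-05-16: counting 382 days forward gives 2071-06-02.

2071-06-02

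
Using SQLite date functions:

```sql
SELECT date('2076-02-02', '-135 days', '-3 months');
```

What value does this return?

2075-06-20

Applying '-135 days' to 2076-02-02: counting 135 days back gives 2075-09-20.
Adding -3 months to 2075-09-20 gives 2075-06-20.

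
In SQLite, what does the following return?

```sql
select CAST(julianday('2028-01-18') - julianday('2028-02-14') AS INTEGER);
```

13 days remain in January 2028 after the 18th (31 − 18).
Then 14 days into February 2028.
Total: 13 + 14 = 27.
The subtraction is earlier − later, so the result is −27 → -27.

-27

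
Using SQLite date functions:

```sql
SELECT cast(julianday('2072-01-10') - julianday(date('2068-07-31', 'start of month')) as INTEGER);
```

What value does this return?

1288

`start of month` rewinds 2068-07-31 to 2068-07-01.
30 days remain in July 2068 after the 1st (31 − 1).
Full months from August 2068 through December 2071 contribute their day counts.
Then 10 days into January 2072.
Total: 30 + 31 + 30 + 31 + 30 + 31 + 31 + 28 + 31 + 30 + 31 + 30 + 31 + 31 + 30 + 31 + 30 + 31 + 31 + 28 + 31 + 30 + 31 + 30 + 31 + 31 + 30 + 31 + 30 + 31 + 31 + 28 + 31 + 30 + 31 + 30 + 31 + 31 + 30 + 31 + 30 + 31 + 10 = 1288.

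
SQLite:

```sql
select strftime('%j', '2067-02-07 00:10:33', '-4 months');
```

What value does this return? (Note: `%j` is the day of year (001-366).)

280

First apply '-4 months': 2067-02-07 00:10:33 → 2066-10-07 00:10:33.
Day-of-year for 2066-10-07: days since 2066-01-01 inclusive = 280, zero-padded to 280.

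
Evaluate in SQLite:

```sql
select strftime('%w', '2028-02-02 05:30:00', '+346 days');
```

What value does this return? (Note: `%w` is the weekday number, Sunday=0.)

First apply '+346 days': 2028-02-02 05:30:00 → 2029-01-13 05:30:00.
2029-01-13 is a Saturday; with Sunday=0 that is 6.

6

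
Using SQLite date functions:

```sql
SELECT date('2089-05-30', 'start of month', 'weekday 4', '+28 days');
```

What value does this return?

`start of month` rewinds 2089-05-30 to 2089-05-01.
`weekday 4` advances to the next Thursday; 2089-05-01 is a Sunday, so it moves forward to 2089-05-05.
May 2089 has 31 days; 26 remain after the 5th, so 27 days reach 2089-06-01.
Advancing 1 more day within June lands on 2089-06-02.

2089-06-02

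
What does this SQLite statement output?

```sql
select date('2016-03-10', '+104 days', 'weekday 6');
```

2016-06-25

Applying '+104 days' to 2016-03-10: counting 104 days forward gives 2016-06-22.
`weekday 6` advances to the next Saturday; 2016-06-22 is a Wednesday, so it moves forward to 2016-06-25.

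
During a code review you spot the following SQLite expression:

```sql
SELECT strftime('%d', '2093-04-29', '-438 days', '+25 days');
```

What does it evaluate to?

First apply '-438 days', '+25 days': 2093-04-29 → 2092-03-12.
`%d` extracts the 2-digit day of month: 12.

12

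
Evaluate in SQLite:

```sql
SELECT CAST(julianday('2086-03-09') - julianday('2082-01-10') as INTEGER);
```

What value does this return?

21 days remain in January 2082 after the 10th (31 − 10).
Full months from February 2082 through February 2086 contribute their day counts.
Then 9 days into March 2086.
Total: 21 + 28 + 31 + 30 + 31 + 30 + 31 + 31 + 30 + 31 + 30 + 31 + 31 + 28 + 31 + 30 + 31 + 30 + 31 + 31 + 30 + 31 + 30 + 31 + 31 + 29 + 31 + 30 + 31 + 30 + 31 + 31 + 30 + 31 + 30 + 31 + 31 + 28 + 31 + 30 + 31 + 30 + 31 + 31 + 30 + 31 + 30 + 31 + 31 + 28 + 9 = 1519.

1519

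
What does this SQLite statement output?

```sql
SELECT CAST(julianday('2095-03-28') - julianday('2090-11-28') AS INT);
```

1581

2 days remain in November 2090 after the 28th (30 − 28).
Full months from December 2090 through February 2095 contribute their day counts.
Then 28 days into March 2095.
Total: 2 + 31 + 31 + 28 + 31 + 30 + 31 + 30 + 31 + 31 + 30 + 31 + 30 + 31 + 31 + 29 + 31 + 30 + 31 + 30 + 31 + 31 + 30 + 31 + 30 + 31 + 31 + 28 + 31 + 30 + 31 + 30 + 31 + 31 + 30 + 31 + 30 + 31 + 31 + 28 + 31 + 30 + 31 + 30 + 31 + 31 + 30 + 31 + 30 + 31 + 31 + 28 + 28 = 1581.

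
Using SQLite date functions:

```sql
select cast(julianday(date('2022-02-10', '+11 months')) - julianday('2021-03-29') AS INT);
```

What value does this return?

652

Adding +11 months to 2022-02-10 gives 2023-01-10.
2 days remain in March 2021 after the 29th (31 − 29).
Full months from April 2021 through December 2022 contribute their day counts.
Then 10 days into January 2023.
Total: 2 + 30 + 31 + 30 + 31 + 31 + 30 + 31 + 30 + 31 + 31 + 28 + 31 + 30 + 31 + 30 + 31 + 31 + 30 + 31 + 30 + 31 + 10 = 652.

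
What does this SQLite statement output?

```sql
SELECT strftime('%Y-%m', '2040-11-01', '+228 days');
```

2041-06

First apply '+228 days': 2040-11-01 → 2041-06-17.
`%Y-%m` extracts the year-month: 2041-06.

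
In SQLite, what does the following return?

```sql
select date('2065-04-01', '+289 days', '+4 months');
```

Applying '+289 days' to 2065-04-01: counting 289 days forward gives 2066-01-15.
Adding +4 months to 2066-01-15 gives 2066-05-15.

2066-05-15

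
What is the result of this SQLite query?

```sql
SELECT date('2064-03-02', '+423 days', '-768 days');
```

Applying '+423 days' to 2064-03-02: counting 423 days forward gives 2065-04-29.
Applying '-768 days' to 2065-04-29: counting 768 days back gives 2063-03-23.

2063-03-23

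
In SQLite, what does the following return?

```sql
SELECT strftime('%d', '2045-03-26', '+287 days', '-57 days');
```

11

First apply '+287 days', '-57 days': 2045-03-26 → 2045-11-11.
`%d` extracts the 2-digit day of month: 11.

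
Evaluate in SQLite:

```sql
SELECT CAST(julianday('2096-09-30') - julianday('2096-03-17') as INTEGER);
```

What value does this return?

14 days remain in March 2096 after the 17th (31 − 17).
April 2096: 30 days.
May 2096: 31 days.
June 2096: 30 days.
July 2096: 31 days.
August 2096: 31 days.
Then 30 days into September 2096.
Total: 14 + 30 + 31 + 30 + 31 + 31 + 30 = 197.

197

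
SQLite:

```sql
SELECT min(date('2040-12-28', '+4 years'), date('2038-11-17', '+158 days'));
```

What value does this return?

date('2040-12-28', '+4 years') → 2044-12-28.
date('2038-11-17', '+158 days') → 2039-04-24.
Earlier of the two is 2039-04-24.

2039-04-24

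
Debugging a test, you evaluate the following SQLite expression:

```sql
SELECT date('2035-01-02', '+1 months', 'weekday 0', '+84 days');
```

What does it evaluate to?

2035-04-29

Adding +1 month to 2035-01-02 gives 2035-02-02.
`weekday 0` advances to the next Sunday; 2035-02-02 is a Friday, so it moves forward to 2035-02-04.
Applying '+84 days' to 2035-02-04: counting 84 days forward gives 2035-04-29.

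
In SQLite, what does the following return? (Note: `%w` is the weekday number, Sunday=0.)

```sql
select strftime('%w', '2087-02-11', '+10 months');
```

4

First apply '+10 months': 2087-02-11 → 2087-12-11.
2087-12-11 is a Thursday; with Sunday=0 that is 4.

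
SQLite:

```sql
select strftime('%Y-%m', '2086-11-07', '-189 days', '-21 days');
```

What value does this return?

First apply '-189 days', '-21 days': 2086-11-07 → 2086-04-11.
`%Y-%m` extracts the year-month: 2086-04.

2086-04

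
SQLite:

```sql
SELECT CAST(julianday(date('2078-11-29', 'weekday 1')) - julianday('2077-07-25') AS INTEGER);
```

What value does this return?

498

`weekday 1` advances to the next Monday; 2078-11-29 is a Tuesday, so it moves forward to 2078-12-05.
6 days remain in July 2077 after the 25th (31 − 25).
Full months from August 2077 through November 2078 contribute their day counts.
Then 5 days into December 2078.
Total: 6 + 31 + 30 + 31 + 30 + 31 + 31 + 28 + 31 + 30 + 31 + 30 + 31 + 31 + 30 + 31 + 30 + 5 = 498.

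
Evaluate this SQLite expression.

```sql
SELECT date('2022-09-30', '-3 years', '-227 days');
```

2019-02-15

Adding -3 years to 2022-09-30 gives 2019-09-30.
Applying '-227 days' to 2019-09-30: counting 227 days back gives 2019-02-15.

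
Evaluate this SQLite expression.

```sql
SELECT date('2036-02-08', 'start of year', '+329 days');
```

2036-11-25

`start of year` rewinds 2036-02-08 to 2036-01-01.
Applying '+329 days' to 2036-01-01: counting 329 days forward gives 2036-11-25.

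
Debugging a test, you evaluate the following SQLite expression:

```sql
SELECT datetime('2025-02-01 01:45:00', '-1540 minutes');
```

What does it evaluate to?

2025-01-31 00:05:00

1540 minutes = 25h 40m; -1540 minutes from 2025-02-01 01:45:00 is 2025-01-31 00:05:00 (crosses midnight).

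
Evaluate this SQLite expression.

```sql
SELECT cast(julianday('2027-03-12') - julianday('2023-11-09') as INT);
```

21 days remain in November 2023 after the 9th (30 − 9).
Full months from December 2023 through February 2027 contribute their day counts.
Then 12 days into March 2027.
Total: 21 + 31 + 31 + 29 + 31 + 30 + 31 + 30 + 31 + 31 + 30 + 31 + 30 + 31 + 31 + 28 + 31 + 30 + 31 + 30 + 31 + 31 + 30 + 31 + 30 + 31 + 31 + 28 + 31 + 30 + 31 + 30 + 31 + 31 + 30 + 31 + 30 + 31 + 31 + 28 + 12 = 1219.

1219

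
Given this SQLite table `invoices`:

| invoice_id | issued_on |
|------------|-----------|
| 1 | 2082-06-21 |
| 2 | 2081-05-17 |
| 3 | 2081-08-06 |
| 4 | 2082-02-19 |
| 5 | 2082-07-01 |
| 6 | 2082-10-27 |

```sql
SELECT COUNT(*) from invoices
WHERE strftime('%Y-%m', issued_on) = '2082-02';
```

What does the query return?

Rows with year-month 2082-02: 2082-02-19 → 1.

1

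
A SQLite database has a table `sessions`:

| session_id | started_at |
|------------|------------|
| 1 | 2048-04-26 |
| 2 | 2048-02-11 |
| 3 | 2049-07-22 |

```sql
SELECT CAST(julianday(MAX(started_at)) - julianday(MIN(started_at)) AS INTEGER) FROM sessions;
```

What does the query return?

MIN = 2048-02-11, MAX = 2049-07-22.
18 days remain in February 2048 after the 11th (29 − 11).
Full months from March 2048 through June 2049 contribute their day counts.
Then 22 days into July 2049.
Total: 18 + 31 + 30 + 31 + 30 + 31 + 31 + 30 + 31 + 30 + 31 + 31 + 28 + 31 + 30 + 31 + 30 + 22 = 527.

527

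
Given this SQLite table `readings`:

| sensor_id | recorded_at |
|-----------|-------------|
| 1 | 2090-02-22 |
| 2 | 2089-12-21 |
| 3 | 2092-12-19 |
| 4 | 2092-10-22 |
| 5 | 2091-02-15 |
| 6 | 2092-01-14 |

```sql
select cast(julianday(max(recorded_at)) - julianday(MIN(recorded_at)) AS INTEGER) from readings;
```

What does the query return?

1094

MIN = 2089-12-21, MAX = 2092-12-19.
10 days remain in December 2089 after the 21st (31 − 21).
Full months from January 2090 through November 2092 contribute their day counts.
Then 19 days into December 2092.
Total: 10 + 31 + 28 + 31 + 30 + 31 + 30 + 31 + 31 + 30 + 31 + 30 + 31 + 31 + 28 + 31 + 30 + 31 + 30 + 31 + 31 + 30 + 31 + 30 + 31 + 31 + 29 + 31 + 30 + 31 + 30 + 31 + 31 + 30 + 31 + 30 + 19 = 1094.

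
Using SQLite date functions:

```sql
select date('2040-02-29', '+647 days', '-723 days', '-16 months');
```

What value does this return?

2038-08-15

Applying '+647 days' to 2040-02-29: counting 647 days forward gives 2041-12-07.
Applying '-723 days' to 2041-12-07: counting 723 days back gives 2039-12-15.
Adding -16 months to 2039-12-15 gives 2038-08-15.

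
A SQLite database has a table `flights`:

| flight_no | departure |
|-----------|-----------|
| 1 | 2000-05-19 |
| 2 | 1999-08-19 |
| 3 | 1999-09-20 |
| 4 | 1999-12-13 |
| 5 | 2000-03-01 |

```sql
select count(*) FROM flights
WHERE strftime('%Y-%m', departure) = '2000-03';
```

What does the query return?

Rows with year-month 2000-03: 2000-03-01 → 1.

1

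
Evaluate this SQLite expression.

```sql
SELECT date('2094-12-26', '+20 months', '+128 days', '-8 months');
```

2096-05-01

Adding +20 months to 2094-12-26 gives 2096-08-26.
Applying '+128 days' to 2096-08-26: counting 128 days forward gives 2097-01-01.
Adding -8 months to 2097-01-01 gives 2096-05-01.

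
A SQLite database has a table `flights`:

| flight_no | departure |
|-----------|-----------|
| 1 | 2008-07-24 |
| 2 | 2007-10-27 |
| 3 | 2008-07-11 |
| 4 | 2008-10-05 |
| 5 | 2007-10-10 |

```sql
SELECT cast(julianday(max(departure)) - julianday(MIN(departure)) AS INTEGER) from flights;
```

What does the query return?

MIN = 2007-10-10, MAX = 2008-10-05.
21 days remain in October 2007 after the 10th (31 − 10).
Full months from November 2007 through September 2008 contribute their day counts.
Then 5 days into October 2008.
Total: 21 + 30 + 31 + 31 + 29 + 31 + 30 + 31 + 30 + 31 + 31 + 30 + 5 = 361.

361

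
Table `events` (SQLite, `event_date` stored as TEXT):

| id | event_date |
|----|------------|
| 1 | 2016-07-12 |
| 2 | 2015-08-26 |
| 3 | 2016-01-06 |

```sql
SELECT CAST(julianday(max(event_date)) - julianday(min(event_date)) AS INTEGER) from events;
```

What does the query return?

MIN = 2015-08-26, MAX = 2016-07-12.
5 days remain in August 2015 after the 26th (31 − 26).
Full months from September 2015 through June 2016 contribute their day counts.
Then 12 days into July 2016.
Total: 5 + 30 + 31 + 30 + 31 + 31 + 29 + 31 + 30 + 31 + 30 + 12 = 321.

321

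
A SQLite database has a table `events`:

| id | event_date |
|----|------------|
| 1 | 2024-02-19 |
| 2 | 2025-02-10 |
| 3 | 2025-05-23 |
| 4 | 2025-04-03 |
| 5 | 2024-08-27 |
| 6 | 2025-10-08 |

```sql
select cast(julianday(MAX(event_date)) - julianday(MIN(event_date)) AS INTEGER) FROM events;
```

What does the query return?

597

MIN = 2024-02-19, MAX = 2025-10-08.
10 days remain in February 2024 after the 19th (29 − 19).
Full months from March 2024 through September 2025 contribute their day counts.
Then 8 days into October 2025.
Total: 10 + 31 + 30 + 31 + 30 + 31 + 31 + 30 + 31 + 30 + 31 + 31 + 28 + 31 + 30 + 31 + 30 + 31 + 31 + 30 + 8 = 597.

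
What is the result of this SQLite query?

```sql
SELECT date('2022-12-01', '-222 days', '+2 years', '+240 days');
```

Applying '-222 days' to 2022-12-01: counting 222 days back gives 2022-04-23.
Adding +2 years to 2022-04-23 gives 2024-04-23.
Applying '+240 days' to 2024-04-23: counting 240 days forward gives 2024-12-19.

2024-12-19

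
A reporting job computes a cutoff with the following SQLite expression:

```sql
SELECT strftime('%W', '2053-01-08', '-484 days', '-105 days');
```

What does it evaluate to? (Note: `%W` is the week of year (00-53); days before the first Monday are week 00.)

22

First apply '-484 days', '-105 days': 2053-01-08 → 2051-05-30.
2051-05-30 is a Tuesday. SQLite's %W counts Mondays since the year started; the result is 22.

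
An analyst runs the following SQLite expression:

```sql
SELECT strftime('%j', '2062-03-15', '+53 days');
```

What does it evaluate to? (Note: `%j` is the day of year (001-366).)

127

First apply '+53 days': 2062-03-15 → 2062-05-07.
Day-of-year for 2062-05-07: days since 2062-01-01 inclusive = 127, zero-padded to 127.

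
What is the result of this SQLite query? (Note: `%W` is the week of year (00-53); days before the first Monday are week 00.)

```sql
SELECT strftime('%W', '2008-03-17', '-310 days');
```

19

First apply '-310 days': 2008-03-17 → 2007-05-12.
2007-05-12 is a Saturday. SQLite's %W counts Mondays since the year started; the result is 19.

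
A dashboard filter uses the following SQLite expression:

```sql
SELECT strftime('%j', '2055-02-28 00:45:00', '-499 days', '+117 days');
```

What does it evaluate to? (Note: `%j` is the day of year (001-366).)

First apply '-499 days', '+117 days': 2055-02-28 00:45:00 → 2054-02-11 00:45:00.
Day-of-year for 2054-02-11: days since 2054-01-01 inclusive = 42, zero-padded to 042.

042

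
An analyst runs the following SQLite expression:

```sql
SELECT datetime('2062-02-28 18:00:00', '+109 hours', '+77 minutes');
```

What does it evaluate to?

+109 hours from 2062-02-28 18:00:00 is 2062-03-05 07:00:00 (crosses midnight).
77 minutes = 1h 17m; +77 minutes from 2062-03-05 07:00:00 is 2062-03-05 08:17:00.

2062-03-05 08:17:00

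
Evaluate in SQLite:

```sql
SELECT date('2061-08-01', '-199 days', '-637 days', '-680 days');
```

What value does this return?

Applying '-199 days' to 2061-08-01: counting 199 days back gives 2061-01-14.
Applying '-637 days' to 2061-01-14: counting 637 days back gives 2059-04-18.
Applying '-680 days' to 2059-04-18: counting 680 days back gives 2057-06-07.

2057-06-07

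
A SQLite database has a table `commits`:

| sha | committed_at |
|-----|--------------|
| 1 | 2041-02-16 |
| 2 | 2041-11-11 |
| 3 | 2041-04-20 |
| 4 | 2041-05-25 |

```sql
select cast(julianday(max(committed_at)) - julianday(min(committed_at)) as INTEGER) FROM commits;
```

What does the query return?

MIN = 2041-02-16, MAX = 2041-11-11.
12 days remain in February 2041 after the 16th (28 − 16).
Full months from March 2041 through October 2041 contribute their day counts.
Then 11 days into November 2041.
Total: 12 + 31 + 30 + 31 + 30 + 31 + 31 + 30 + 31 + 11 = 268.

268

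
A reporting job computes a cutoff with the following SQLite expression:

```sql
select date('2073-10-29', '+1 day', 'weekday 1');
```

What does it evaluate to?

Advancing 1 more day within October lands on 2073-10-30.
`weekday 1` advances to the next Monday; 2073-10-30 is already a Monday, so it stays at 2073-10-30.

2073-10-30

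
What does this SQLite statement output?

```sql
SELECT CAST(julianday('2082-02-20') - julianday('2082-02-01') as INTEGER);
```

Both dates are in February 2082: 20 − 1 = 19.

19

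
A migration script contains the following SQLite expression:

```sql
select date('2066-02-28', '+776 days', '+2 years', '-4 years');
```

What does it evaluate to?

Applying '+776 days' to 2066-02-28: counting 776 days forward gives 2068-04-14.
Adding +2 years to 2068-04-14 gives 2070-04-14.
Adding -4 years to 2070-04-14 gives 2066-04-14.

2066-04-14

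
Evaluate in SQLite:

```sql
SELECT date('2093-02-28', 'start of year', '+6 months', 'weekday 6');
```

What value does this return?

`start of year` rewinds 2093-02-28 to 2093-01-01.
Adding +6 months to 2093-01-01 gives 2093-07-01.
`weekday 6` advances to the next Saturday; 2093-07-01 is a Wednesday, so it moves forward to 2093-07-04.

2093-07-04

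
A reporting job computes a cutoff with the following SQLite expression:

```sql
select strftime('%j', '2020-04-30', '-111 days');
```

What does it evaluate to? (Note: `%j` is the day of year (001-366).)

010

First apply '-111 days': 2020-04-30 → 2020-01-10.
Day-of-year for 2020-01-10: days since 2020-01-01 inclusive = 10, zero-padded to 010.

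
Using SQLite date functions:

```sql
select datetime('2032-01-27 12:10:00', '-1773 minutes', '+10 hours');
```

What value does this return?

2032-01-26 16:37:00

1773 minutes = 29h 33m; -1773 minutes from 2032-01-27 12:10:00 is 2032-01-26 06:37:00 (crosses midnight).
+10 hours from 2032-01-26 06:37:00 is 2032-01-26 16:37:00.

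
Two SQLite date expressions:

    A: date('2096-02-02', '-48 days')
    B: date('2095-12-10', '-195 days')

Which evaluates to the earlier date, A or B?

A = 2095-12-16.
B = 2095-05-29.
B is earlier.

B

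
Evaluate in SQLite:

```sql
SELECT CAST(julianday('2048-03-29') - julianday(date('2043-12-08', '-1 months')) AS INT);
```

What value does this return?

1603

Adding -1 month to 2043-12-08 gives 2043-11-08.
22 days remain in November 2043 after the 8th (30 − 8).
Full months from December 2043 through February 2048 contribute their day counts.
Then 29 days into March 2048.
Total: 22 + 31 + 31 + 29 + 31 + 30 + 31 + 30 + 31 + 31 + 30 + 31 + 30 + 31 + 31 + 28 + 31 + 30 + 31 + 30 + 31 + 31 + 30 + 31 + 30 + 31 + 31 + 28 + 31 + 30 + 31 + 30 + 31 + 31 + 30 + 31 + 30 + 31 + 31 + 28 + 31 + 30 + 31 + 30 + 31 + 31 + 30 + 31 + 30 + 31 + 31 + 29 + 29 = 1603.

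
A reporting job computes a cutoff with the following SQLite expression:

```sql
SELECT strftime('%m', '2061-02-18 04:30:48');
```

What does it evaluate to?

`%m` extracts the 2-digit month (01-12): 02.

02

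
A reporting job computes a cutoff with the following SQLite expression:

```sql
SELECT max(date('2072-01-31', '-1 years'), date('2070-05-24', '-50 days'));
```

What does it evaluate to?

2071-01-31

date('2072-01-31', '-1 years') → 2071-01-31.
date('2070-05-24', '-50 days') → 2070-04-04.
Later of the two is 2071-01-31.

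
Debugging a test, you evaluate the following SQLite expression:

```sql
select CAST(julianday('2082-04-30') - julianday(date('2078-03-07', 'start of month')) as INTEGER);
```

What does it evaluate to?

1521

`start of month` rewinds 2078-03-07 to 2078-03-01.
30 days remain in March 2078 after the 1st (31 − 1).
Full months from April 2078 through March 2082 contribute their day counts.
Then 30 days into April 2082.
Total: 30 + 30 + 31 + 30 + 31 + 31 + 30 + 31 + 30 + 31 + 31 + 28 + 31 + 30 + 31 + 30 + 31 + 31 + 30 + 31 + 30 + 31 + 31 + 29 + 31 + 30 + 31 + 30 + 31 + 31 + 30 + 31 + 30 + 31 + 31 + 28 + 31 + 30 + 31 + 30 + 31 + 31 + 30 + 31 + 30 + 31 + 31 + 28 + 31 + 30 = 1521.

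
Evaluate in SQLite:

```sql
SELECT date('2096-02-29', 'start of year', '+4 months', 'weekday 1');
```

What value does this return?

`start of year` rewinds 2096-02-29 to 2096-01-01.
Adding +4 months to 2096-01-01 gives 2096-05-01.
`weekday 1` advances to the next Monday; 2096-05-01 is a Tuesday, so it moves forward to 2096-05-07.

2096-05-07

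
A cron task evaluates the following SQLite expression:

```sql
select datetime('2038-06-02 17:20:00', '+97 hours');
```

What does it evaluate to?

2038-06-06 18:20:00

+97 hours from 2038-06-02 17:20:00 is 2038-06-06 18:20:00 (crosses midnight).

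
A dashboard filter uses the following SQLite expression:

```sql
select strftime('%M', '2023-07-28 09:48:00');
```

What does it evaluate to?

48

`%M` extracts the 2-digit minute: 48.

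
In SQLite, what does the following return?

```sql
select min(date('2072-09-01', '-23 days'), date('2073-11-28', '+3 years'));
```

date('2072-09-01', '-23 days') → 2072-08-09.
date('2073-11-28', '+3 years') → 2076-11-28.
Earlier of the two is 2072-08-09.

2072-08-09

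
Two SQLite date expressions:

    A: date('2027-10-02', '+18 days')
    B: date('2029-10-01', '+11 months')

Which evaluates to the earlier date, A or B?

A

A = 2027-10-20.
B = 2030-09-01.
A is earlier.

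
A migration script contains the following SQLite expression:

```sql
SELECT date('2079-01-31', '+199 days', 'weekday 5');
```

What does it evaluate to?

Applying '+199 days' to 2079-01-31: counting 199 days forward gives 2079-08-18.
`weekday 5` advances to the next Friday; 2079-08-18 is already a Friday, so it stays at 2079-08-18.

2079-08-18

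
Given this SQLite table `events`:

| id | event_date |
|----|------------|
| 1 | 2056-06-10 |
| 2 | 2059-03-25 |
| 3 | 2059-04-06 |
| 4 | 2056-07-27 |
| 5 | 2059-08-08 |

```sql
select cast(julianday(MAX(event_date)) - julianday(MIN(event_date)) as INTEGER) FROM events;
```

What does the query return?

1154

MIN = 2056-06-10, MAX = 2059-08-08.
20 days remain in June 2056 after the 10th (30 − 10).
Full months from July 2056 through July 2059 contribute their day counts.
Then 8 days into August 2059.
Total: 20 + 31 + 31 + 30 + 31 + 30 + 31 + 31 + 28 + 31 + 30 + 31 + 30 + 31 + 31 + 30 + 31 + 30 + 31 + 31 + 28 + 31 + 30 + 31 + 30 + 31 + 31 + 30 + 31 + 30 + 31 + 31 + 28 + 31 + 30 + 31 + 30 + 31 + 8 = 1154.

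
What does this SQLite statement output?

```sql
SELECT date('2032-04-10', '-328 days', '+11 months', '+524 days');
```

2033-09-24

Applying '-328 days' to 2032-04-10: counting 328 days back gives 2031-05-18.
Adding +11 months to 2031-05-18 gives 2032-04-18.
Applying '+524 days' to 2032-04-18: counting 524 days forward gives 2033-09-24.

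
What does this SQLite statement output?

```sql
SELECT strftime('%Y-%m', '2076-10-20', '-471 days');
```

First apply '-471 days': 2076-10-20 → 2075-07-07.
`%Y-%m` extracts the year-month: 2075-07.

2075-07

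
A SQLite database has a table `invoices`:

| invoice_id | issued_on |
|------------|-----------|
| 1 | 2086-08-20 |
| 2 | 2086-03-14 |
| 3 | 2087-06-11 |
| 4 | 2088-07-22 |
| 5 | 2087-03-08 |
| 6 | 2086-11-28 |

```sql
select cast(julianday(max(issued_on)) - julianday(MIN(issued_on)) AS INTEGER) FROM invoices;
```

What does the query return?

MIN = 2086-03-14, MAX = 2088-07-22.
17 days remain in March 2086 after the 14th (31 − 14).
Full months from April 2086 through June 2088 contribute their day counts.
Then 22 days into July 2088.
Total: 17 + 30 + 31 + 30 + 31 + 31 + 30 + 31 + 30 + 31 + 31 + 28 + 31 + 30 + 31 + 30 + 31 + 31 + 30 + 31 + 30 + 31 + 31 + 29 + 31 + 30 + 31 + 30 + 22 = 861.

861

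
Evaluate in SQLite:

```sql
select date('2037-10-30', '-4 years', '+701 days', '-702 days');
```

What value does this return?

2033-10-29

Adding -4 years to 2037-10-30 gives 2033-10-30.
Applying '+701 days' to 2033-10-30: counting 701 days forward gives 2035-10-01.
Applying '-702 days' to 2035-10-01: counting 702 days back gives 2033-10-29.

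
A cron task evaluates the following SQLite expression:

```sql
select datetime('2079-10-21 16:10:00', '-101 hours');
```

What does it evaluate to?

2079-10-17 11:10:00

-101 hours from 2079-10-21 16:10:00 is 2079-10-17 11:10:00 (crosses midnight).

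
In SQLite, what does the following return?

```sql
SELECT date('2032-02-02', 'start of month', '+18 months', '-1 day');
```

`start of month` rewinds 2032-02-02 to 2032-02-01.
Adding +18 months to 2032-02-01 gives 2033-08-01.
Going back 1 day from 2033-08-01 reaches 2033-07-31 (last day of July, 31 days).

2033-07-31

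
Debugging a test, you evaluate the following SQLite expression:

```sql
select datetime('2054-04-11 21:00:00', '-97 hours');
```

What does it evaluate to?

-97 hours from 2054-04-11 21:00:00 is 2054-04-07 20:00:00 (crosses midnight).

2054-04-07 20:00:00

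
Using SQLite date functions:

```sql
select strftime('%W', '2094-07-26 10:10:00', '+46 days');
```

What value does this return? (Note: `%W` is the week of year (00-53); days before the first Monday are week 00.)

36

First apply '+46 days': 2094-07-26 10:10:00 → 2094-09-10 10:10:00.
2094-09-10 is a Friday. SQLite's %W counts Mondays since the year started; the result is 36.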